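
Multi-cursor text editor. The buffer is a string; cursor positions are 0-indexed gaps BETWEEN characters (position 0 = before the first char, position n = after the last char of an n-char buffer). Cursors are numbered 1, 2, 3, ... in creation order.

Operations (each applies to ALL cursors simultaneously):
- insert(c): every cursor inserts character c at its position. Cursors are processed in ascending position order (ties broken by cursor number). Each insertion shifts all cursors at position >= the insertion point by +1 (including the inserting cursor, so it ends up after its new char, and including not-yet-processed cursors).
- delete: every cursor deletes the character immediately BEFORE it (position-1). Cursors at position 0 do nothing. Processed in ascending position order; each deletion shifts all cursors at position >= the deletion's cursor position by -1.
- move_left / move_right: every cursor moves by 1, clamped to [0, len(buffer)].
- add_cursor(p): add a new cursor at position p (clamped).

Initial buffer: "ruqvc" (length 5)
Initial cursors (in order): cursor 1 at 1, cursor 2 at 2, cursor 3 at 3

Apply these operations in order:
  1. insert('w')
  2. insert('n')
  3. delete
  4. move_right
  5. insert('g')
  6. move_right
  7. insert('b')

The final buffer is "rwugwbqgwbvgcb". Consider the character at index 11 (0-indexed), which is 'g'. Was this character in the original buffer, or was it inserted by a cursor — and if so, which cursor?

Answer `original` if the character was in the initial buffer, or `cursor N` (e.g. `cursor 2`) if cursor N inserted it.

Answer: cursor 3

Derivation:
After op 1 (insert('w')): buffer="rwuwqwvc" (len 8), cursors c1@2 c2@4 c3@6, authorship .1.2.3..
After op 2 (insert('n')): buffer="rwnuwnqwnvc" (len 11), cursors c1@3 c2@6 c3@9, authorship .11.22.33..
After op 3 (delete): buffer="rwuwqwvc" (len 8), cursors c1@2 c2@4 c3@6, authorship .1.2.3..
After op 4 (move_right): buffer="rwuwqwvc" (len 8), cursors c1@3 c2@5 c3@7, authorship .1.2.3..
After op 5 (insert('g')): buffer="rwugwqgwvgc" (len 11), cursors c1@4 c2@7 c3@10, authorship .1.12.23.3.
After op 6 (move_right): buffer="rwugwqgwvgc" (len 11), cursors c1@5 c2@8 c3@11, authorship .1.12.23.3.
After op 7 (insert('b')): buffer="rwugwbqgwbvgcb" (len 14), cursors c1@6 c2@10 c3@14, authorship .1.121.232.3.3
Authorship (.=original, N=cursor N): . 1 . 1 2 1 . 2 3 2 . 3 . 3
Index 11: author = 3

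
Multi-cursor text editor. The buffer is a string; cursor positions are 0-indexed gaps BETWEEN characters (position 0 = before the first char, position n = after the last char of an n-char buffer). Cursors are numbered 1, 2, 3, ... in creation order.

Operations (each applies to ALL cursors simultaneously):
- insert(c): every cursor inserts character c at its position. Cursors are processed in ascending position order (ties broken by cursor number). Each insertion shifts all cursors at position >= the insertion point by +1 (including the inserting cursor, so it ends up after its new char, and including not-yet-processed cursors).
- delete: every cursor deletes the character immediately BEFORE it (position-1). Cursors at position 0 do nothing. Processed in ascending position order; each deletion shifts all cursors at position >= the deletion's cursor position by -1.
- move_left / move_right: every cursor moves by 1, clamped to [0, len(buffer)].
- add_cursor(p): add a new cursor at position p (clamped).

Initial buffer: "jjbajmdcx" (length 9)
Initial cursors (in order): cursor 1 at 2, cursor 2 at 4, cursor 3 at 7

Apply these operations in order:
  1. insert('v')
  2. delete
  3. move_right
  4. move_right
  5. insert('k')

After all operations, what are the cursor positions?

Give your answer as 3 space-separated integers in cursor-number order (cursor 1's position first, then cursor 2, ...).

Answer: 5 8 12

Derivation:
After op 1 (insert('v')): buffer="jjvbavjmdvcx" (len 12), cursors c1@3 c2@6 c3@10, authorship ..1..2...3..
After op 2 (delete): buffer="jjbajmdcx" (len 9), cursors c1@2 c2@4 c3@7, authorship .........
After op 3 (move_right): buffer="jjbajmdcx" (len 9), cursors c1@3 c2@5 c3@8, authorship .........
After op 4 (move_right): buffer="jjbajmdcx" (len 9), cursors c1@4 c2@6 c3@9, authorship .........
After op 5 (insert('k')): buffer="jjbakjmkdcxk" (len 12), cursors c1@5 c2@8 c3@12, authorship ....1..2...3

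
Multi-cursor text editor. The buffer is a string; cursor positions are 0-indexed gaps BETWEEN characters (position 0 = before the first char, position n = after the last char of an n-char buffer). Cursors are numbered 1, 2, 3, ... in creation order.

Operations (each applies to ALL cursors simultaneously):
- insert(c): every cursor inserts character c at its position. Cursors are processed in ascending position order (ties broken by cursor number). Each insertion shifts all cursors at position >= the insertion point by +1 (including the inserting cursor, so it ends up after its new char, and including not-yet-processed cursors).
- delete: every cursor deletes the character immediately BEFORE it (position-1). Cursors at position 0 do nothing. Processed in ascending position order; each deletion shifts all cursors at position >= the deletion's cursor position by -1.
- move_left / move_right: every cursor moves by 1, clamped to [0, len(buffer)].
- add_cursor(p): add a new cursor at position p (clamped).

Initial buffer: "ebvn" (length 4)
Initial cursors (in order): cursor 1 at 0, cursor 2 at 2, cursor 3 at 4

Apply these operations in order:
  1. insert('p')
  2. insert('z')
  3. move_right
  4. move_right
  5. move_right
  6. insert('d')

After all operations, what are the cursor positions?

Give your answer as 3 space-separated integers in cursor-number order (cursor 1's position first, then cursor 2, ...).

After op 1 (insert('p')): buffer="pebpvnp" (len 7), cursors c1@1 c2@4 c3@7, authorship 1..2..3
After op 2 (insert('z')): buffer="pzebpzvnpz" (len 10), cursors c1@2 c2@6 c3@10, authorship 11..22..33
After op 3 (move_right): buffer="pzebpzvnpz" (len 10), cursors c1@3 c2@7 c3@10, authorship 11..22..33
After op 4 (move_right): buffer="pzebpzvnpz" (len 10), cursors c1@4 c2@8 c3@10, authorship 11..22..33
After op 5 (move_right): buffer="pzebpzvnpz" (len 10), cursors c1@5 c2@9 c3@10, authorship 11..22..33
After op 6 (insert('d')): buffer="pzebpdzvnpdzd" (len 13), cursors c1@6 c2@11 c3@13, authorship 11..212..3233

Answer: 6 11 13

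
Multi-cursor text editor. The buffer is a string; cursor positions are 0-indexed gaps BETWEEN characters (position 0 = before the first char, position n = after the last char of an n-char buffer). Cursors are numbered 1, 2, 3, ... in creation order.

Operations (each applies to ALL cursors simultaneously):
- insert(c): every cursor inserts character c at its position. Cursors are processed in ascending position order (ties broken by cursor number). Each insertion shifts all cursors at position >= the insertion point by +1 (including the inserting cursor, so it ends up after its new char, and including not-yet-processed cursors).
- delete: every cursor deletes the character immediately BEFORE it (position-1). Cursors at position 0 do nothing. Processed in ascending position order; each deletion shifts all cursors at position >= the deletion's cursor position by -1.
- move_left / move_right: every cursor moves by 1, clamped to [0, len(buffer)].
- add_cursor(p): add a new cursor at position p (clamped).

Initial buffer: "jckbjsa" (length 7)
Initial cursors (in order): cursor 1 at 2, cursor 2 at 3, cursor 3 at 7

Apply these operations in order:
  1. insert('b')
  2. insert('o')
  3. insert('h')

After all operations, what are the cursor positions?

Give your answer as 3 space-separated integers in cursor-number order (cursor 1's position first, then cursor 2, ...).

After op 1 (insert('b')): buffer="jcbkbbjsab" (len 10), cursors c1@3 c2@5 c3@10, authorship ..1.2....3
After op 2 (insert('o')): buffer="jcbokbobjsabo" (len 13), cursors c1@4 c2@7 c3@13, authorship ..11.22....33
After op 3 (insert('h')): buffer="jcbohkbohbjsaboh" (len 16), cursors c1@5 c2@9 c3@16, authorship ..111.222....333

Answer: 5 9 16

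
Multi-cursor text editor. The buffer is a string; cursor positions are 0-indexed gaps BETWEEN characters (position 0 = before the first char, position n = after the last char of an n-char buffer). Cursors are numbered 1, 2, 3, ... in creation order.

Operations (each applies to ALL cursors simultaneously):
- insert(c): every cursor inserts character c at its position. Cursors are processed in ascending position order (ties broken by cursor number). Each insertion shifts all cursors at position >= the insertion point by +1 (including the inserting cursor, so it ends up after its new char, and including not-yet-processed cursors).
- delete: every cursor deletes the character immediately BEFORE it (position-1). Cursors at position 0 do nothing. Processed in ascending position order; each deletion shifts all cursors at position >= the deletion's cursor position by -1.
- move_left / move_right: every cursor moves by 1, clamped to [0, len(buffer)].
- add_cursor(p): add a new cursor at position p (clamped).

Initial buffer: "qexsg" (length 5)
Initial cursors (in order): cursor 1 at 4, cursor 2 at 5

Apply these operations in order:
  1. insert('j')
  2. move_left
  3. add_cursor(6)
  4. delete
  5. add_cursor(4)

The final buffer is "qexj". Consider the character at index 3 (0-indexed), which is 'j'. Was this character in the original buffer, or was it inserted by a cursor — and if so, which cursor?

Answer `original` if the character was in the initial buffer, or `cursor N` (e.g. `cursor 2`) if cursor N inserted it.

Answer: cursor 2

Derivation:
After op 1 (insert('j')): buffer="qexsjgj" (len 7), cursors c1@5 c2@7, authorship ....1.2
After op 2 (move_left): buffer="qexsjgj" (len 7), cursors c1@4 c2@6, authorship ....1.2
After op 3 (add_cursor(6)): buffer="qexsjgj" (len 7), cursors c1@4 c2@6 c3@6, authorship ....1.2
After op 4 (delete): buffer="qexj" (len 4), cursors c1@3 c2@3 c3@3, authorship ...2
After op 5 (add_cursor(4)): buffer="qexj" (len 4), cursors c1@3 c2@3 c3@3 c4@4, authorship ...2
Authorship (.=original, N=cursor N): . . . 2
Index 3: author = 2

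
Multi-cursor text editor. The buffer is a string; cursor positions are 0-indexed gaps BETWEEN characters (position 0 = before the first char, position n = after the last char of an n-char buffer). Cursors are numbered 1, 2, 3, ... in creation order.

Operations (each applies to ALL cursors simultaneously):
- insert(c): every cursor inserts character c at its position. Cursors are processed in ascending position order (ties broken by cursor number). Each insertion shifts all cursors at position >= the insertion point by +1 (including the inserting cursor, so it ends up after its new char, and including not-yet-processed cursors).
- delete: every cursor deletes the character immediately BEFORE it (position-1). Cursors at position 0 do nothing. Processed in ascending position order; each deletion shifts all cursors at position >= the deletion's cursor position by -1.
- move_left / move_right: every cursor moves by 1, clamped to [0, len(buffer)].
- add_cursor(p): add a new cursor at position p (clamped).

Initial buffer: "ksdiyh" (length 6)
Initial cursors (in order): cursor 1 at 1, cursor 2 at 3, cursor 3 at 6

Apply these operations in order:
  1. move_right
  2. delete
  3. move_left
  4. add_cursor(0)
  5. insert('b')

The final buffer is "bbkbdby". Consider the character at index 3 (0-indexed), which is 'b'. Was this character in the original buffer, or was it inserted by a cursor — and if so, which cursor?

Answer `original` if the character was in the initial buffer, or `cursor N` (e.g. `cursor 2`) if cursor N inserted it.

Answer: cursor 2

Derivation:
After op 1 (move_right): buffer="ksdiyh" (len 6), cursors c1@2 c2@4 c3@6, authorship ......
After op 2 (delete): buffer="kdy" (len 3), cursors c1@1 c2@2 c3@3, authorship ...
After op 3 (move_left): buffer="kdy" (len 3), cursors c1@0 c2@1 c3@2, authorship ...
After op 4 (add_cursor(0)): buffer="kdy" (len 3), cursors c1@0 c4@0 c2@1 c3@2, authorship ...
After op 5 (insert('b')): buffer="bbkbdby" (len 7), cursors c1@2 c4@2 c2@4 c3@6, authorship 14.2.3.
Authorship (.=original, N=cursor N): 1 4 . 2 . 3 .
Index 3: author = 2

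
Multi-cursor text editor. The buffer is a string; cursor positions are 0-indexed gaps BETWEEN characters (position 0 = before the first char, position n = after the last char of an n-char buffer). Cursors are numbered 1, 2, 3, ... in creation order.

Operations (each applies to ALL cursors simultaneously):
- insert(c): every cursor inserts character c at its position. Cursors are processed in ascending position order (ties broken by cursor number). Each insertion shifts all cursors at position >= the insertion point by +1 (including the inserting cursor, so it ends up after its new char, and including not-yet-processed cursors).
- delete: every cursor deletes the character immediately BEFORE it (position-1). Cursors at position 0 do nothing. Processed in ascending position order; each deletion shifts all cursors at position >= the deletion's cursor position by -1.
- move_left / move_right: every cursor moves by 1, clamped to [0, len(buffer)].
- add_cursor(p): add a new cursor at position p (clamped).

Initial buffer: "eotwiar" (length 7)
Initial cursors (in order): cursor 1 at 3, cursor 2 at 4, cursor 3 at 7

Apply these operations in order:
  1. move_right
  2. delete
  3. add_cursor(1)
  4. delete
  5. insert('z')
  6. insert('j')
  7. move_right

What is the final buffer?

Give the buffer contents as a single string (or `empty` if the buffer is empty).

Answer: zzzzjjjj

Derivation:
After op 1 (move_right): buffer="eotwiar" (len 7), cursors c1@4 c2@5 c3@7, authorship .......
After op 2 (delete): buffer="eota" (len 4), cursors c1@3 c2@3 c3@4, authorship ....
After op 3 (add_cursor(1)): buffer="eota" (len 4), cursors c4@1 c1@3 c2@3 c3@4, authorship ....
After op 4 (delete): buffer="" (len 0), cursors c1@0 c2@0 c3@0 c4@0, authorship 
After op 5 (insert('z')): buffer="zzzz" (len 4), cursors c1@4 c2@4 c3@4 c4@4, authorship 1234
After op 6 (insert('j')): buffer="zzzzjjjj" (len 8), cursors c1@8 c2@8 c3@8 c4@8, authorship 12341234
After op 7 (move_right): buffer="zzzzjjjj" (len 8), cursors c1@8 c2@8 c3@8 c4@8, authorship 12341234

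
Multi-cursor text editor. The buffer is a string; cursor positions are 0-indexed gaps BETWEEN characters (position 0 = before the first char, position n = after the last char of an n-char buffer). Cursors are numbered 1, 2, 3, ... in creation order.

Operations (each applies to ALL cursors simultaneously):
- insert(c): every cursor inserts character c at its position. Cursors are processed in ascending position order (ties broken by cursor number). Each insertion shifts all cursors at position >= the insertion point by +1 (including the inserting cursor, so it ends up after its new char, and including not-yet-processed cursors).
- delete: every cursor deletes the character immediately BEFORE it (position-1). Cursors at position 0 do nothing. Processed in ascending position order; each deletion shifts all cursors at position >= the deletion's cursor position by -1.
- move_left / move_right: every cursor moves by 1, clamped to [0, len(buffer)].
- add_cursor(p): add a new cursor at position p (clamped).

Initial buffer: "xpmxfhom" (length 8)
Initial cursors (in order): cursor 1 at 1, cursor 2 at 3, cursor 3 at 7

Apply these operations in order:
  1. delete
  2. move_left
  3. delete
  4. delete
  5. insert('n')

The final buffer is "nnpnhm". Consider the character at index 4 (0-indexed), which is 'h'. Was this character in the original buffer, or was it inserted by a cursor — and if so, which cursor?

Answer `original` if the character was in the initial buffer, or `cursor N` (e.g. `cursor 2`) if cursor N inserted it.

Answer: original

Derivation:
After op 1 (delete): buffer="pxfhm" (len 5), cursors c1@0 c2@1 c3@4, authorship .....
After op 2 (move_left): buffer="pxfhm" (len 5), cursors c1@0 c2@0 c3@3, authorship .....
After op 3 (delete): buffer="pxhm" (len 4), cursors c1@0 c2@0 c3@2, authorship ....
After op 4 (delete): buffer="phm" (len 3), cursors c1@0 c2@0 c3@1, authorship ...
After op 5 (insert('n')): buffer="nnpnhm" (len 6), cursors c1@2 c2@2 c3@4, authorship 12.3..
Authorship (.=original, N=cursor N): 1 2 . 3 . .
Index 4: author = original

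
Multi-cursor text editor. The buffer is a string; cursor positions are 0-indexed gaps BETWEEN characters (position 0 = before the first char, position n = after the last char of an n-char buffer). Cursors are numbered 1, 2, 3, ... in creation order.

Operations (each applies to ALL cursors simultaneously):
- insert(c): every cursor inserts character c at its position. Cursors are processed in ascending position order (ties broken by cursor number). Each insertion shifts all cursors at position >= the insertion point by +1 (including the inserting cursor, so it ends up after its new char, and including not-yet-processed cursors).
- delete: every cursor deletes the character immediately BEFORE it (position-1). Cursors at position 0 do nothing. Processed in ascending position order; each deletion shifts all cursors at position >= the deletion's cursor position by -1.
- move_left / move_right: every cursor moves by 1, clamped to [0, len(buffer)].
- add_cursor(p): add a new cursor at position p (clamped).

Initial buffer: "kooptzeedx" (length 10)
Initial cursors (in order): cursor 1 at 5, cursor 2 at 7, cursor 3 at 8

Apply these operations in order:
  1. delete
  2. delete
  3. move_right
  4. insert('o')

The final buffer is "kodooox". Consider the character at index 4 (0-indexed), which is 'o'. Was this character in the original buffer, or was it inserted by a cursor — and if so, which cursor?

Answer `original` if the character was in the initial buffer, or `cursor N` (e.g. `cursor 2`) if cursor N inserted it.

After op 1 (delete): buffer="koopzdx" (len 7), cursors c1@4 c2@5 c3@5, authorship .......
After op 2 (delete): buffer="kodx" (len 4), cursors c1@2 c2@2 c3@2, authorship ....
After op 3 (move_right): buffer="kodx" (len 4), cursors c1@3 c2@3 c3@3, authorship ....
After op 4 (insert('o')): buffer="kodooox" (len 7), cursors c1@6 c2@6 c3@6, authorship ...123.
Authorship (.=original, N=cursor N): . . . 1 2 3 .
Index 4: author = 2

Answer: cursor 2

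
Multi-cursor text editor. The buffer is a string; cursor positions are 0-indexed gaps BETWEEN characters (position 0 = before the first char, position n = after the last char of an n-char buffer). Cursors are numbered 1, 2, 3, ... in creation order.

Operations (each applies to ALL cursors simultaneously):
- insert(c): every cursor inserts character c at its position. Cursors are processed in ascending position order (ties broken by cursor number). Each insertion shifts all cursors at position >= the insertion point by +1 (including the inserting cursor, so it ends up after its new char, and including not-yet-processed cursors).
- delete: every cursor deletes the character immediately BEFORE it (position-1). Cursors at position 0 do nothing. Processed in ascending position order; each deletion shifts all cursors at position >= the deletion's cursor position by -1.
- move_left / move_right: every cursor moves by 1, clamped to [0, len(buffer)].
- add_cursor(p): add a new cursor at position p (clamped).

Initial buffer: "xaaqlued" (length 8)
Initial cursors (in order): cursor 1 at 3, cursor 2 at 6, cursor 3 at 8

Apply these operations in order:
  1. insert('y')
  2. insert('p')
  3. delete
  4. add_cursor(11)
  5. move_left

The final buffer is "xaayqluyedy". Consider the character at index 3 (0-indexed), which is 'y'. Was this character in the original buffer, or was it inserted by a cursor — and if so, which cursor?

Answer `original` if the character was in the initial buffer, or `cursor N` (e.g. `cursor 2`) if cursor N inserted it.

After op 1 (insert('y')): buffer="xaayqluyedy" (len 11), cursors c1@4 c2@8 c3@11, authorship ...1...2..3
After op 2 (insert('p')): buffer="xaaypqluypedyp" (len 14), cursors c1@5 c2@10 c3@14, authorship ...11...22..33
After op 3 (delete): buffer="xaayqluyedy" (len 11), cursors c1@4 c2@8 c3@11, authorship ...1...2..3
After op 4 (add_cursor(11)): buffer="xaayqluyedy" (len 11), cursors c1@4 c2@8 c3@11 c4@11, authorship ...1...2..3
After op 5 (move_left): buffer="xaayqluyedy" (len 11), cursors c1@3 c2@7 c3@10 c4@10, authorship ...1...2..3
Authorship (.=original, N=cursor N): . . . 1 . . . 2 . . 3
Index 3: author = 1

Answer: cursor 1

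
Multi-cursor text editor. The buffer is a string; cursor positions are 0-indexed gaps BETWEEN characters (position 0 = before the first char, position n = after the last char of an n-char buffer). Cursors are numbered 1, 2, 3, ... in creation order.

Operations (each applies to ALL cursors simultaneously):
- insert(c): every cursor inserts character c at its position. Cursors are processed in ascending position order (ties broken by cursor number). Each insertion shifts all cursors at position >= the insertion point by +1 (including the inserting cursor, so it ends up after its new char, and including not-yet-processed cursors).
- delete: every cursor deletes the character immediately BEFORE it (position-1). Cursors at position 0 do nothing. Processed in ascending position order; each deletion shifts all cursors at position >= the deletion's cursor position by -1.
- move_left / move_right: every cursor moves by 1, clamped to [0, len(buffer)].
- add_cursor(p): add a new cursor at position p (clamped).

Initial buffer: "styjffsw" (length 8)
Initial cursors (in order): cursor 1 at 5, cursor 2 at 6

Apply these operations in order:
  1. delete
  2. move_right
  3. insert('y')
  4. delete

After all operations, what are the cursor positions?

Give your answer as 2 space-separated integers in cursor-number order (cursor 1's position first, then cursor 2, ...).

Answer: 5 5

Derivation:
After op 1 (delete): buffer="styjsw" (len 6), cursors c1@4 c2@4, authorship ......
After op 2 (move_right): buffer="styjsw" (len 6), cursors c1@5 c2@5, authorship ......
After op 3 (insert('y')): buffer="styjsyyw" (len 8), cursors c1@7 c2@7, authorship .....12.
After op 4 (delete): buffer="styjsw" (len 6), cursors c1@5 c2@5, authorship ......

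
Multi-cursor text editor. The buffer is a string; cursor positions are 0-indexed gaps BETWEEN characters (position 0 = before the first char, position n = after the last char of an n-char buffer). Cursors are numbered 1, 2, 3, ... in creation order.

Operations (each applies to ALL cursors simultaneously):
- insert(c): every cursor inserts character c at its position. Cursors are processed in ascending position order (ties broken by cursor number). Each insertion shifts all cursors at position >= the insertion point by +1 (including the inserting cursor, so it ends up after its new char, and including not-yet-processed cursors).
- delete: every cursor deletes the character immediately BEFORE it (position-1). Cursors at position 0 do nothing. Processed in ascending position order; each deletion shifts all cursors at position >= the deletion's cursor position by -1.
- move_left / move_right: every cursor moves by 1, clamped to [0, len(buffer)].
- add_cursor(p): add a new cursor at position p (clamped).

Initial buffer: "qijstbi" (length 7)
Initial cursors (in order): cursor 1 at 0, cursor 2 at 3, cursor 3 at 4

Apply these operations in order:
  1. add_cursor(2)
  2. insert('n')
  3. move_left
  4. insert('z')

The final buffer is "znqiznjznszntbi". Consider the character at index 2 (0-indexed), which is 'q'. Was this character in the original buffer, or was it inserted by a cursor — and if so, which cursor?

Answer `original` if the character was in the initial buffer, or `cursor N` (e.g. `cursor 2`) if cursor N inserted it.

Answer: original

Derivation:
After op 1 (add_cursor(2)): buffer="qijstbi" (len 7), cursors c1@0 c4@2 c2@3 c3@4, authorship .......
After op 2 (insert('n')): buffer="nqinjnsntbi" (len 11), cursors c1@1 c4@4 c2@6 c3@8, authorship 1..4.2.3...
After op 3 (move_left): buffer="nqinjnsntbi" (len 11), cursors c1@0 c4@3 c2@5 c3@7, authorship 1..4.2.3...
After op 4 (insert('z')): buffer="znqiznjznszntbi" (len 15), cursors c1@1 c4@5 c2@8 c3@11, authorship 11..44.22.33...
Authorship (.=original, N=cursor N): 1 1 . . 4 4 . 2 2 . 3 3 . . .
Index 2: author = original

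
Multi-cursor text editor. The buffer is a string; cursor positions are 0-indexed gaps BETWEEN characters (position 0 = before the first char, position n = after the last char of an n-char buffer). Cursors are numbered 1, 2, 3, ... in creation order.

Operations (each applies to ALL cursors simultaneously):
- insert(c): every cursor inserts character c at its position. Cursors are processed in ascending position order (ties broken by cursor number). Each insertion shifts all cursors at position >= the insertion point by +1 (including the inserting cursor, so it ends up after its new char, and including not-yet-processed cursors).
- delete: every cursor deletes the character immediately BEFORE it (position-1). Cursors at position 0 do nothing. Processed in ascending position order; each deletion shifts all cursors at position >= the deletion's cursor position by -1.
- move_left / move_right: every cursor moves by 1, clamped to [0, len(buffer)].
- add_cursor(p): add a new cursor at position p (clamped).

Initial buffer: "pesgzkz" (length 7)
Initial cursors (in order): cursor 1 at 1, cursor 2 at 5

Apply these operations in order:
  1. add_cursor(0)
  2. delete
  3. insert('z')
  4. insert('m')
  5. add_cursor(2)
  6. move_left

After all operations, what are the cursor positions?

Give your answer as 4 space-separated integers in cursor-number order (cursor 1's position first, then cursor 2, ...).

Answer: 3 8 3 1

Derivation:
After op 1 (add_cursor(0)): buffer="pesgzkz" (len 7), cursors c3@0 c1@1 c2@5, authorship .......
After op 2 (delete): buffer="esgkz" (len 5), cursors c1@0 c3@0 c2@3, authorship .....
After op 3 (insert('z')): buffer="zzesgzkz" (len 8), cursors c1@2 c3@2 c2@6, authorship 13...2..
After op 4 (insert('m')): buffer="zzmmesgzmkz" (len 11), cursors c1@4 c3@4 c2@9, authorship 1313...22..
After op 5 (add_cursor(2)): buffer="zzmmesgzmkz" (len 11), cursors c4@2 c1@4 c3@4 c2@9, authorship 1313...22..
After op 6 (move_left): buffer="zzmmesgzmkz" (len 11), cursors c4@1 c1@3 c3@3 c2@8, authorship 1313...22..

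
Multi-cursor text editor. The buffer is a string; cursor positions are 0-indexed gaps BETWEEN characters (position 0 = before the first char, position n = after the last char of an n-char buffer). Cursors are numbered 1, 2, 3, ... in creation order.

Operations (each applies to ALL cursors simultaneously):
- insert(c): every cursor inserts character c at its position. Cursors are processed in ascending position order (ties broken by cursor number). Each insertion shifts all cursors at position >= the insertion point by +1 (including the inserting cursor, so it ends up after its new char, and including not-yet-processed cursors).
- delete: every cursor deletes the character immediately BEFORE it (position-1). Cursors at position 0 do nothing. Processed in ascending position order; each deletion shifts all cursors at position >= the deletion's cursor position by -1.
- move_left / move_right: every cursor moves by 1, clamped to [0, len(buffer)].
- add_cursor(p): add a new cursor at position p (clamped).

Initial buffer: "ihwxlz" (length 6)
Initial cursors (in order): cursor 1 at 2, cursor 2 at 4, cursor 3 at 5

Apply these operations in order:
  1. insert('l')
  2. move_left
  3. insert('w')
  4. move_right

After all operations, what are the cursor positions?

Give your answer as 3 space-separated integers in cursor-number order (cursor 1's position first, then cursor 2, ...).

After op 1 (insert('l')): buffer="ihlwxlllz" (len 9), cursors c1@3 c2@6 c3@8, authorship ..1..2.3.
After op 2 (move_left): buffer="ihlwxlllz" (len 9), cursors c1@2 c2@5 c3@7, authorship ..1..2.3.
After op 3 (insert('w')): buffer="ihwlwxwllwlz" (len 12), cursors c1@3 c2@7 c3@10, authorship ..11..22.33.
After op 4 (move_right): buffer="ihwlwxwllwlz" (len 12), cursors c1@4 c2@8 c3@11, authorship ..11..22.33.

Answer: 4 8 11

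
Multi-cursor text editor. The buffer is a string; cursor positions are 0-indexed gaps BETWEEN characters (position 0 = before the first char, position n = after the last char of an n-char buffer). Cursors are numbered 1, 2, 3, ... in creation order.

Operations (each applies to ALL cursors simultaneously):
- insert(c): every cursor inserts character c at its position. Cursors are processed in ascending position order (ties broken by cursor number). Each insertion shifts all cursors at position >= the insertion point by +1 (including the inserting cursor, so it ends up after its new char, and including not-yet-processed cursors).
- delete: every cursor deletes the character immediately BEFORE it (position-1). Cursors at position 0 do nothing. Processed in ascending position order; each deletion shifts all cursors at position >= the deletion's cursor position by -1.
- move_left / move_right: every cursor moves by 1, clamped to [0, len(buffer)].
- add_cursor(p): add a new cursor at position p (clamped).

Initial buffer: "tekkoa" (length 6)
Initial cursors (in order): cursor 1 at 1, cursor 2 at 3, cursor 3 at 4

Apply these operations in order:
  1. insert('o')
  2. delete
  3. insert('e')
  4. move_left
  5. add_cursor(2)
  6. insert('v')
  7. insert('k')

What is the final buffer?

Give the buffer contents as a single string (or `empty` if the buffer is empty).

Answer: tvkevkekvkekvkeoa

Derivation:
After op 1 (insert('o')): buffer="toekokooa" (len 9), cursors c1@2 c2@5 c3@7, authorship .1..2.3..
After op 2 (delete): buffer="tekkoa" (len 6), cursors c1@1 c2@3 c3@4, authorship ......
After op 3 (insert('e')): buffer="teekekeoa" (len 9), cursors c1@2 c2@5 c3@7, authorship .1..2.3..
After op 4 (move_left): buffer="teekekeoa" (len 9), cursors c1@1 c2@4 c3@6, authorship .1..2.3..
After op 5 (add_cursor(2)): buffer="teekekeoa" (len 9), cursors c1@1 c4@2 c2@4 c3@6, authorship .1..2.3..
After op 6 (insert('v')): buffer="tvevekvekveoa" (len 13), cursors c1@2 c4@4 c2@7 c3@10, authorship .114..22.33..
After op 7 (insert('k')): buffer="tvkevkekvkekvkeoa" (len 17), cursors c1@3 c4@6 c2@10 c3@14, authorship .11144..222.333..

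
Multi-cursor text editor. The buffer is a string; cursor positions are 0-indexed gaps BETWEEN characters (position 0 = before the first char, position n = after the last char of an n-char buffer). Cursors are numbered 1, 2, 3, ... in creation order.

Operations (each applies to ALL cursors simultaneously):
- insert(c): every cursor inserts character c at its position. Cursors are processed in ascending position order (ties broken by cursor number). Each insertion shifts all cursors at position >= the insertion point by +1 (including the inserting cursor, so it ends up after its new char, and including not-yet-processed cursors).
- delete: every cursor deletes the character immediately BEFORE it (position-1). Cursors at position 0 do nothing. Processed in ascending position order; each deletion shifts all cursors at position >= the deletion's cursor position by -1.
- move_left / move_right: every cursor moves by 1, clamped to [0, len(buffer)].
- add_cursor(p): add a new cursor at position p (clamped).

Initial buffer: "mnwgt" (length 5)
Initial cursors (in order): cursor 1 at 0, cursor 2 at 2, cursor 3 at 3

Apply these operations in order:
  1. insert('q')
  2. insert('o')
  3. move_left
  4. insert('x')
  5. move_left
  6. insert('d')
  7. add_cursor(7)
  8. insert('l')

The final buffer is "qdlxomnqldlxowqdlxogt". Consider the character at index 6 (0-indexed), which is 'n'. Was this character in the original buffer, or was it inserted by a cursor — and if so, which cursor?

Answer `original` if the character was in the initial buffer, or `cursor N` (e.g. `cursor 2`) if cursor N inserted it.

After op 1 (insert('q')): buffer="qmnqwqgt" (len 8), cursors c1@1 c2@4 c3@6, authorship 1..2.3..
After op 2 (insert('o')): buffer="qomnqowqogt" (len 11), cursors c1@2 c2@6 c3@9, authorship 11..22.33..
After op 3 (move_left): buffer="qomnqowqogt" (len 11), cursors c1@1 c2@5 c3@8, authorship 11..22.33..
After op 4 (insert('x')): buffer="qxomnqxowqxogt" (len 14), cursors c1@2 c2@7 c3@11, authorship 111..222.333..
After op 5 (move_left): buffer="qxomnqxowqxogt" (len 14), cursors c1@1 c2@6 c3@10, authorship 111..222.333..
After op 6 (insert('d')): buffer="qdxomnqdxowqdxogt" (len 17), cursors c1@2 c2@8 c3@13, authorship 1111..2222.3333..
After op 7 (add_cursor(7)): buffer="qdxomnqdxowqdxogt" (len 17), cursors c1@2 c4@7 c2@8 c3@13, authorship 1111..2222.3333..
After op 8 (insert('l')): buffer="qdlxomnqldlxowqdlxogt" (len 21), cursors c1@3 c4@9 c2@11 c3@17, authorship 11111..242222.33333..
Authorship (.=original, N=cursor N): 1 1 1 1 1 . . 2 4 2 2 2 2 . 3 3 3 3 3 . .
Index 6: author = original

Answer: original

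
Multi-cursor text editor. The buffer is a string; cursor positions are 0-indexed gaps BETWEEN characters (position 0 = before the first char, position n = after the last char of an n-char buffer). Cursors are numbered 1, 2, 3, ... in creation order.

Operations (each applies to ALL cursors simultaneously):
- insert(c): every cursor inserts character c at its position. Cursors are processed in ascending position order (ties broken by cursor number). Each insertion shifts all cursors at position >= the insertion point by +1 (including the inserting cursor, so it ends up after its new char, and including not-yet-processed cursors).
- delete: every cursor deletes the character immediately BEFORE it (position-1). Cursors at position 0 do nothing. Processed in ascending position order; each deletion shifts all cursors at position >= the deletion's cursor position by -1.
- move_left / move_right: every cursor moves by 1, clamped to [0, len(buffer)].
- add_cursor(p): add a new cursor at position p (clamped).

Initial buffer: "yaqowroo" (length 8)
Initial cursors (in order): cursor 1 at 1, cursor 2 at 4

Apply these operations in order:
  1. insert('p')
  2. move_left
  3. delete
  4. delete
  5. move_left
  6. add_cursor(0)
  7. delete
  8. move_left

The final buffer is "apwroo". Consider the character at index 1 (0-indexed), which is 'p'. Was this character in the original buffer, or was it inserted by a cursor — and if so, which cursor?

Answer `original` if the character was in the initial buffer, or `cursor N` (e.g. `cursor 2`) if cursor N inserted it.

Answer: cursor 2

Derivation:
After op 1 (insert('p')): buffer="ypaqopwroo" (len 10), cursors c1@2 c2@6, authorship .1...2....
After op 2 (move_left): buffer="ypaqopwroo" (len 10), cursors c1@1 c2@5, authorship .1...2....
After op 3 (delete): buffer="paqpwroo" (len 8), cursors c1@0 c2@3, authorship 1..2....
After op 4 (delete): buffer="papwroo" (len 7), cursors c1@0 c2@2, authorship 1.2....
After op 5 (move_left): buffer="papwroo" (len 7), cursors c1@0 c2@1, authorship 1.2....
After op 6 (add_cursor(0)): buffer="papwroo" (len 7), cursors c1@0 c3@0 c2@1, authorship 1.2....
After op 7 (delete): buffer="apwroo" (len 6), cursors c1@0 c2@0 c3@0, authorship .2....
After op 8 (move_left): buffer="apwroo" (len 6), cursors c1@0 c2@0 c3@0, authorship .2....
Authorship (.=original, N=cursor N): . 2 . . . .
Index 1: author = 2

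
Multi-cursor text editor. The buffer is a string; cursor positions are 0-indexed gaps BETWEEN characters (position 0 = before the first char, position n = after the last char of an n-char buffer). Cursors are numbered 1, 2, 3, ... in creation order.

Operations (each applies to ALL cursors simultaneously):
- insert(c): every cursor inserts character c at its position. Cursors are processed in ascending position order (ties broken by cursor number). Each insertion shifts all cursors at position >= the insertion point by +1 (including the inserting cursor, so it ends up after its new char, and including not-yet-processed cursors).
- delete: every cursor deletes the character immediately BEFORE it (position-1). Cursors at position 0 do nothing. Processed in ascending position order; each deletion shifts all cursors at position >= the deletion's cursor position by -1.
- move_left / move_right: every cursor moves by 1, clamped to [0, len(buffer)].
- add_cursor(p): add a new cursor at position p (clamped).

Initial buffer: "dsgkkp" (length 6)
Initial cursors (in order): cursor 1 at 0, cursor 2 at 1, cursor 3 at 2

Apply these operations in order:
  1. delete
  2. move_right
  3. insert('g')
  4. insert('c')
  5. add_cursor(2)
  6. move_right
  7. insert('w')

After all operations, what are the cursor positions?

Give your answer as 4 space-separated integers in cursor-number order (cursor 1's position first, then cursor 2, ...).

Answer: 12 12 12 4

Derivation:
After op 1 (delete): buffer="gkkp" (len 4), cursors c1@0 c2@0 c3@0, authorship ....
After op 2 (move_right): buffer="gkkp" (len 4), cursors c1@1 c2@1 c3@1, authorship ....
After op 3 (insert('g')): buffer="ggggkkp" (len 7), cursors c1@4 c2@4 c3@4, authorship .123...
After op 4 (insert('c')): buffer="ggggccckkp" (len 10), cursors c1@7 c2@7 c3@7, authorship .123123...
After op 5 (add_cursor(2)): buffer="ggggccckkp" (len 10), cursors c4@2 c1@7 c2@7 c3@7, authorship .123123...
After op 6 (move_right): buffer="ggggccckkp" (len 10), cursors c4@3 c1@8 c2@8 c3@8, authorship .123123...
After op 7 (insert('w')): buffer="gggwgccckwwwkp" (len 14), cursors c4@4 c1@12 c2@12 c3@12, authorship .1243123.123..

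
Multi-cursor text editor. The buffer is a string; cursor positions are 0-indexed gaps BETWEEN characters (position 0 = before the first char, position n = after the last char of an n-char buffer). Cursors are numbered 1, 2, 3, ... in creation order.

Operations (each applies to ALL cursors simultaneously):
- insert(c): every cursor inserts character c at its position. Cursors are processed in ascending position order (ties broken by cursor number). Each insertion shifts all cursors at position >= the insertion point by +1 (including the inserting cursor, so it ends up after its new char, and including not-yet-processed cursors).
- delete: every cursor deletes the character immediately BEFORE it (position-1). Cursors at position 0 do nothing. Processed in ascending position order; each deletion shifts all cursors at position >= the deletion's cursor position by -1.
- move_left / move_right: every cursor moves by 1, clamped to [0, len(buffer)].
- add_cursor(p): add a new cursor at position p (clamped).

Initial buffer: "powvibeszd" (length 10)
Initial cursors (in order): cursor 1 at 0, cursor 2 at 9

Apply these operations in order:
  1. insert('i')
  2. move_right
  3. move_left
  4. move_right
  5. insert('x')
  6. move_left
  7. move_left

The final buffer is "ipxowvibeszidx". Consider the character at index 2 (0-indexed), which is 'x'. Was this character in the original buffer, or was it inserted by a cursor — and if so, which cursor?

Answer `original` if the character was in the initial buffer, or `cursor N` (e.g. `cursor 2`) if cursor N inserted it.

After op 1 (insert('i')): buffer="ipowvibeszid" (len 12), cursors c1@1 c2@11, authorship 1.........2.
After op 2 (move_right): buffer="ipowvibeszid" (len 12), cursors c1@2 c2@12, authorship 1.........2.
After op 3 (move_left): buffer="ipowvibeszid" (len 12), cursors c1@1 c2@11, authorship 1.........2.
After op 4 (move_right): buffer="ipowvibeszid" (len 12), cursors c1@2 c2@12, authorship 1.........2.
After op 5 (insert('x')): buffer="ipxowvibeszidx" (len 14), cursors c1@3 c2@14, authorship 1.1........2.2
After op 6 (move_left): buffer="ipxowvibeszidx" (len 14), cursors c1@2 c2@13, authorship 1.1........2.2
After op 7 (move_left): buffer="ipxowvibeszidx" (len 14), cursors c1@1 c2@12, authorship 1.1........2.2
Authorship (.=original, N=cursor N): 1 . 1 . . . . . . . . 2 . 2
Index 2: author = 1

Answer: cursor 1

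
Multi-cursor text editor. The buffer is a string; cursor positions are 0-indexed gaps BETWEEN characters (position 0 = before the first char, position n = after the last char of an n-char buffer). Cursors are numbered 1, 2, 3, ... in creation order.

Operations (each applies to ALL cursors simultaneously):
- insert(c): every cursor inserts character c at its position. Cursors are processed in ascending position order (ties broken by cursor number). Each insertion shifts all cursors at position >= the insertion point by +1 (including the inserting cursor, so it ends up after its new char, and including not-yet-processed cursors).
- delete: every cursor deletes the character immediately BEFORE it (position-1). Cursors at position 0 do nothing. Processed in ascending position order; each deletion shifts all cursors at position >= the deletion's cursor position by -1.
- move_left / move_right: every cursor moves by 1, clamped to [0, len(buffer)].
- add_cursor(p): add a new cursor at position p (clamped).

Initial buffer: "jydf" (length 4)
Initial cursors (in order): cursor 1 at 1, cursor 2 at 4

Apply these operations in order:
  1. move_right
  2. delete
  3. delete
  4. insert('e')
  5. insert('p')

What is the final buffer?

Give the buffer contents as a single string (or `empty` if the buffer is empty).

Answer: eepp

Derivation:
After op 1 (move_right): buffer="jydf" (len 4), cursors c1@2 c2@4, authorship ....
After op 2 (delete): buffer="jd" (len 2), cursors c1@1 c2@2, authorship ..
After op 3 (delete): buffer="" (len 0), cursors c1@0 c2@0, authorship 
After op 4 (insert('e')): buffer="ee" (len 2), cursors c1@2 c2@2, authorship 12
After op 5 (insert('p')): buffer="eepp" (len 4), cursors c1@4 c2@4, authorship 1212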